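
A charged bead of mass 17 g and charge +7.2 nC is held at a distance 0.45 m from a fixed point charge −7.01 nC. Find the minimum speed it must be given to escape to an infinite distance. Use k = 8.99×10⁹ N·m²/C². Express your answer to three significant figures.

To just escape, total mechanical energy must reach zero at infinity: ½mv²_min + U = 0, so ½mv²_min = −U = |kQq|/r.
|U| = |kQq|/r = (8.99×10⁹ N·m²/C²)(7.01×10⁻⁹)(7.20×10⁻⁹)/(0.450) = 1.01×10⁻⁶ J.
v_min = √(2|U|/m) = √(2·1.01×10⁻⁶/0.0170) = 0.0109 m/s.

0.0109 m/s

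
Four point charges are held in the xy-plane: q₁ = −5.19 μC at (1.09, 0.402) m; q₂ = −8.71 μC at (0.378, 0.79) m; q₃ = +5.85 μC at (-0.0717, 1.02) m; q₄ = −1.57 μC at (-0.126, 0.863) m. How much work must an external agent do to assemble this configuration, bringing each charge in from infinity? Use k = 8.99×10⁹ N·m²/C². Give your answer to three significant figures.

-0.812 J

The assembly work is the sum of pairwise potential energies, U = Σ_{i<j} kqᵢqⱼ/rᵢⱼ.
Pair separations: r₁₂ = 0.811 m, r₁₃ = 1.32 m, r₁₄ = 1.30 m, r₂₃ = 0.505 m, r₂₄ = 0.509 m, r₃₄ = 0.166 m.
Summing all 6 pair terms gives U = -0.812 J.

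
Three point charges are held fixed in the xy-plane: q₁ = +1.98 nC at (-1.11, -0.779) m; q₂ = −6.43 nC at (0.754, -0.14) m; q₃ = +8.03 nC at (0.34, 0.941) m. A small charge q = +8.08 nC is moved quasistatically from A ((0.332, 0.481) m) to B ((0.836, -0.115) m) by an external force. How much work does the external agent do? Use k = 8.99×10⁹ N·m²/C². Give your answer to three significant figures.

-5.60×10⁻⁶ J

For quasistatic motion the external work equals the change in potential energy: W_ext = qΔV = q(V_B − V_A).
At A: distances to the source charges are 1.91 m, 0.751 m, 0.460 m; V_A = Σ kqᵢ/rᵢ = 89.2 V.
At B: distances to the source charges are 2.06 m, 0.0857 m, 1.17 m; V_B = Σ kqᵢ/rᵢ = -604 V.
ΔV = V_B − V_A = -693 V.
W_ext = qΔV = (8.08×10⁻⁹ C)(-693 V) = -5.60×10⁻⁶ J.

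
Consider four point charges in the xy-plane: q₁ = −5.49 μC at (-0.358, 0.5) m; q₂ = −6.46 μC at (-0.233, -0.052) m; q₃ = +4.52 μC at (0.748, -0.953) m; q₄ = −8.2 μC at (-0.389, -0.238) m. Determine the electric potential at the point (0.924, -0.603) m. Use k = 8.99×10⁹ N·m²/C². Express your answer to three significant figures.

The total potential is the scalar sum of each charge's contribution, V = Σ kqᵢ/rᵢ.
Distances from the field point to each charge: r₁ = 1.69 m, r₂ = 1.28 m, r₃ = 0.392 m, r₄ = 1.36 m.
V = k[(-5.49×10⁻⁶)/(1.69) + (-6.46×10⁻⁶)/(1.28) + (4.52×10⁻⁶)/(0.392) + (-8.20×10⁻⁶)/(1.36)] = -2.49×10⁴ V.

-2.49×10⁴ V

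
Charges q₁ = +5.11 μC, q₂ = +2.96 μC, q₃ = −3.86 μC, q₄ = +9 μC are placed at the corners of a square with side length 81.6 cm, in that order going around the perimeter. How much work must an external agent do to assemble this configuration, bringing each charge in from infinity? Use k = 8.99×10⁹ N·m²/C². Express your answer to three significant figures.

0.219 J

The assembly work is the sum of pairwise potential energies, U = Σ_{i<j} kqᵢqⱼ/rᵢⱼ.
The four side pairs have separation 0.816 m and the two diagonal pairs 1.15 m.
Summing all 6 pair terms gives U = 0.219 J.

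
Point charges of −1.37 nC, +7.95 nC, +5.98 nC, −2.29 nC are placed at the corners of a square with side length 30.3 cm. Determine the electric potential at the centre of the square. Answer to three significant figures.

Electric potential is a scalar, so the contributions from each charge add algebraically: V = Σ kqᵢ/rᵢ.
The distance from each corner to the centre is a√2/2 = 0.214 m.
V = k[(-1.37×10⁻⁹)/(0.214) + (7.95×10⁻⁹)/(0.214) + (5.98×10⁻⁹)/(0.214) + (-2.29×10⁻⁹)/(0.214)] = 431 V.

431 V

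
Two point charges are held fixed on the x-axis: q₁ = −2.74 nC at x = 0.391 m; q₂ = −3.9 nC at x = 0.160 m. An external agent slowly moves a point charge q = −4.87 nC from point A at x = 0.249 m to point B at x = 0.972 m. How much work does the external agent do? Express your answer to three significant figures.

-2.35×10⁻⁶ J

For quasistatic motion the external work equals the change in potential energy: W_ext = qΔV = q(V_B − V_A).
At A: distances to the source charges are 0.142 m, 0.0890 m; V_A = Σ kqᵢ/rᵢ = -567 V.
At B: distances to the source charges are 0.581 m, 0.812 m; V_B = Σ kqᵢ/rᵢ = -85.6 V.
ΔV = V_B − V_A = 482 V.
W_ext = qΔV = (-4.87×10⁻⁹ C)(482 V) = -2.35×10⁻⁶ J.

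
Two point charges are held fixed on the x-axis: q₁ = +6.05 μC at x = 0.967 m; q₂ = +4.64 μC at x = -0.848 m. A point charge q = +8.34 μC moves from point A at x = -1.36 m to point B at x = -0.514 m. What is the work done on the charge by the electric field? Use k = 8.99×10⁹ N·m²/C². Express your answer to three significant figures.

The work done by the electric force is W_field = −ΔU = −q(V_B − V_A) = q(V_A − V_B).
At A: distances to the source charges are 2.33 m, 0.512 m; V_A = Σ kqᵢ/rᵢ = 1.05×10⁵ V.
At B: distances to the source charges are 1.48 m, 0.334 m; V_B = Σ kqᵢ/rᵢ = 1.62×10⁵ V.
ΔV = V_B − V_A = 5.68×10⁴ V.
W_field = −qΔV = −(8.34×10⁻⁶ C)(5.68×10⁴ V) = -0.473 J.

-0.473 J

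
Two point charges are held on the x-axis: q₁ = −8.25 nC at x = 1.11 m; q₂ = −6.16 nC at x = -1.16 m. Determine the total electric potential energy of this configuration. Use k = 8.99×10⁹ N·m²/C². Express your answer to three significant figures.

2.01×10⁻⁷ J

The assembly work is the sum of pairwise potential energies, U = Σ_{i<j} kqᵢqⱼ/rᵢⱼ.
Pair separations: r₁₂ = 2.27 m.
U = (2.01×10⁻⁷) = 2.01×10⁻⁷ J.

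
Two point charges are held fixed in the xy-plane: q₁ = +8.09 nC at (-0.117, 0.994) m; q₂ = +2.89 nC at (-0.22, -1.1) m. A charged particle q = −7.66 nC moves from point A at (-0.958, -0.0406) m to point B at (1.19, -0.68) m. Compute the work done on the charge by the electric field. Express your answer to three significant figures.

-1.74×10⁻⁷ J

The work done by the electric force is W_field = −ΔU = −q(V_B − V_A) = q(V_A − V_B).
At A: distances to the source charges are 1.33 m, 1.29 m; V_A = Σ kqᵢ/rᵢ = 74.7 V.
At B: distances to the source charges are 2.12 m, 1.47 m; V_B = Σ kqᵢ/rᵢ = 51.9 V.
ΔV = V_B − V_A = -22.8 V.
W_field = −qΔV = −(-7.66×10⁻⁹ C)(-22.8 V) = -1.74×10⁻⁷ J.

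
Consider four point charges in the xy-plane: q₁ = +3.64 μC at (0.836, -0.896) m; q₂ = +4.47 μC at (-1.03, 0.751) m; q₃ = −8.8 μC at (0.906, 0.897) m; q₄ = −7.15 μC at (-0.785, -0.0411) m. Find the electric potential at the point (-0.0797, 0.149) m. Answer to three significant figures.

Electric potential is a scalar, so the contributions from each charge add algebraically: V = Σ kqᵢ/rᵢ.
Distances from the field point to each charge: r₁ = 1.39 m, r₂ = 1.12 m, r₃ = 1.24 m, r₄ = 0.730 m.
V = k[(3.64×10⁻⁶)/(1.39) + (4.47×10⁻⁶)/(1.12) + (-8.80×10⁻⁶)/(1.24) + (-7.15×10⁻⁶)/(0.730)] = -9.27×10⁴ V.

-9.27×10⁴ V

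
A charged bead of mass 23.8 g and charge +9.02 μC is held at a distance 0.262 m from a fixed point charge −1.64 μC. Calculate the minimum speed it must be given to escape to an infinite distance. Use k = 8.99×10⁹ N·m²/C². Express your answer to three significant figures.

To just escape, total mechanical energy must reach zero at infinity: ½mv²_min + U = 0, so ½mv²_min = −U = |kQq|/r.
|U| = |kQq|/r = (8.99×10⁹ N·m²/C²)(1.64×10⁻⁶)(9.02×10⁻⁶)/(0.262) = 0.508 J.
v_min = √(2|U|/m) = √(2·0.508/0.0238) = 6.53 m/s.

6.53 m/s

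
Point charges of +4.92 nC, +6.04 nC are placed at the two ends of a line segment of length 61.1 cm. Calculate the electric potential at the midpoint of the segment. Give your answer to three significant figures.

Electric potential is a scalar, so the contributions from each charge add algebraically: V = Σ kqᵢ/rᵢ.
Each charge is 0.305 m from the midpoint.
V = k[(4.92×10⁻⁹)/(0.305) + (6.04×10⁻⁹)/(0.305)] = 323 V.

323 V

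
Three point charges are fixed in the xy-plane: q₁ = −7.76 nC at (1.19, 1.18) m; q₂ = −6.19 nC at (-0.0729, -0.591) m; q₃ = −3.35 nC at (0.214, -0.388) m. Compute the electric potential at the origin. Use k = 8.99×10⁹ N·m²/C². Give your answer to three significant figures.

-203 V

Electric potential is a scalar, so the contributions from each charge add algebraically: V = Σ kqᵢ/rᵢ.
Distances from the field point to each charge: r₁ = 1.68 m, r₂ = 0.595 m, r₃ = 0.443 m.
V = k[(-7.76×10⁻⁹)/(1.68) + (-6.19×10⁻⁹)/(0.595) + (-3.35×10⁻⁹)/(0.443)] = -203 V.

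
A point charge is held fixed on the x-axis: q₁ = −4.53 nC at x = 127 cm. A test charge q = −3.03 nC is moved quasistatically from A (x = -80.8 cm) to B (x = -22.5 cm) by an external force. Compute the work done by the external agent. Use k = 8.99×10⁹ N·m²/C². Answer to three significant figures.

For quasistatic motion the external work equals the change in potential energy: W_ext = qΔV = q(V_B − V_A).
At A: distance to the source charge is 2.08 m; V_A = kq₁/r = -19.6 V.
At B: distance to the source charge is 1.50 m; V_B = kq₁/r = -27.2 V.
ΔV = V_B − V_A = -7.64 V.
W_ext = qΔV = (-3.03×10⁻⁹ C)(-7.64 V) = 2.32×10⁻⁸ J.

2.32×10⁻⁸ J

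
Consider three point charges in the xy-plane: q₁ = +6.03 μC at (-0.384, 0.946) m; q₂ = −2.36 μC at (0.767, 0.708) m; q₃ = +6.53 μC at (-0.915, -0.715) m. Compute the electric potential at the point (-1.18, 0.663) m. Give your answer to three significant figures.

9.51×10⁴ V

The total potential is the scalar sum of each charge's contribution, V = Σ kqᵢ/rᵢ.
Distances from the field point to each charge: r₁ = 0.845 m, r₂ = 1.95 m, r₃ = 1.40 m.
V = k[(6.03×10⁻⁶)/(0.845) + (-2.36×10⁻⁶)/(1.95) + (6.53×10⁻⁶)/(1.40)] = 9.51×10⁴ V.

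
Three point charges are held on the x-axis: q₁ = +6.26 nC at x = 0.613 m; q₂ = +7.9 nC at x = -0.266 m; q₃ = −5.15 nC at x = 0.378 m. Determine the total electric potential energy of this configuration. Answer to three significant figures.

The assembly work is the sum of pairwise potential energies, U = Σ_{i<j} kqᵢqⱼ/rᵢⱼ.
Pair separations: r₁₂ = 0.879 m, r₁₃ = 0.235 m, r₂₃ = 0.644 m.
U = (5.06×10⁻⁷) + (-1.23×10⁻⁶) + (-5.68×10⁻⁷) = -1.30×10⁻⁶ J.

-1.30×10⁻⁶ J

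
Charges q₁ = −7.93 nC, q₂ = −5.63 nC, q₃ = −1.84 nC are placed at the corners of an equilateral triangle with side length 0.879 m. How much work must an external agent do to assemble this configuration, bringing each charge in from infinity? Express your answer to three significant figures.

7.12×10⁻⁷ J

The assembly work is the sum of pairwise potential energies, U = Σ_{i<j} kqᵢqⱼ/rᵢⱼ.
All three pair separations equal the side length, 0.879 m.
U = (4.57×10⁻⁷) + (1.49×10⁻⁷) + (1.06×10⁻⁷) = 7.12×10⁻⁷ J.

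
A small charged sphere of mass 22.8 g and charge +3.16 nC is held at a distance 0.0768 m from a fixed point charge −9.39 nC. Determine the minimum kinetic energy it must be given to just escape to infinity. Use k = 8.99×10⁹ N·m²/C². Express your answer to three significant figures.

To just escape, total mechanical energy must reach zero at infinity: ½mv²_min + U = 0, so ½mv²_min = −U = |kQq|/r.
|U| = |kQq|/r = (8.99×10⁹ N·m²/C²)(9.39×10⁻⁹)(3.16×10⁻⁹)/(0.0768) = 3.47×10⁻⁶ J.

3.47×10⁻⁶ J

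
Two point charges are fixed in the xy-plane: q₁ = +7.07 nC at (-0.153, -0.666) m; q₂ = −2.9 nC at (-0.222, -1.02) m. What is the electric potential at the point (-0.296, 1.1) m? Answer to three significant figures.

23.6 V

Electric potential is a scalar, so the contributions from each charge add algebraically: V = Σ kqᵢ/rᵢ.
Distances from the field point to each charge: r₁ = 1.77 m, r₂ = 2.12 m.
V = k[(7.07×10⁻⁹)/(1.77) + (-2.90×10⁻⁹)/(2.12)] = 23.6 V.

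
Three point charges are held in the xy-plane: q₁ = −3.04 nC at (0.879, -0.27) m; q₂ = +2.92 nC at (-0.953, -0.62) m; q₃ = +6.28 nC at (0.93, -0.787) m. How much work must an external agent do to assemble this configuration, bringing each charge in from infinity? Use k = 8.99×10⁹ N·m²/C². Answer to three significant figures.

-2.86×10⁻⁷ J

The assembly work is the sum of pairwise potential energies, U = Σ_{i<j} kqᵢqⱼ/rᵢⱼ.
Pair separations: r₁₂ = 1.87 m, r₁₃ = 0.520 m, r₂₃ = 1.89 m.
U = (-4.28×10⁻⁸) + (-3.30×10⁻⁷) + (8.72×10⁻⁸) = -2.86×10⁻⁷ J.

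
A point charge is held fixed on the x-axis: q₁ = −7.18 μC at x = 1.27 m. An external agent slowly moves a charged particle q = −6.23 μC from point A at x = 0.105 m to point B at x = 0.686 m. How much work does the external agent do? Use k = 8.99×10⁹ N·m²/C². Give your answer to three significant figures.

0.343 J

For quasistatic motion the external work equals the change in potential energy: W_ext = qΔV = q(V_B − V_A).
At A: distance to the source charge is 1.17 m; V_A = kq₁/r = -5.54×10⁴ V.
At B: distance to the source charge is 0.584 m; V_B = kq₁/r = -1.11×10⁵ V.
ΔV = V_B − V_A = -5.51×10⁴ V.
W_ext = qΔV = (-6.23×10⁻⁶ C)(-5.51×10⁴ V) = 0.343 J.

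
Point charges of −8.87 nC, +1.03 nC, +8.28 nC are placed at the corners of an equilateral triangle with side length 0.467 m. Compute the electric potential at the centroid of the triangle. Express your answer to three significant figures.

14.7 V

The total potential is the scalar sum of each charge's contribution, V = Σ kqᵢ/rᵢ.
The distance from each vertex to the centroid is a/√3 = 0.270 m.
V = k[(-8.87×10⁻⁹)/(0.270) + (1.03×10⁻⁹)/(0.270) + (8.28×10⁻⁹)/(0.270)] = 14.7 V.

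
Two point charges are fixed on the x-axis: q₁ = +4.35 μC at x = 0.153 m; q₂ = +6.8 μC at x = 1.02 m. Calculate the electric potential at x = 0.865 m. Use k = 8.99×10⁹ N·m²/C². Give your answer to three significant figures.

The total potential is the scalar sum of each charge's contribution, V = Σ kqᵢ/rᵢ.
Distances from the field point to each charge: r₁ = 0.712 m, r₂ = 0.155 m.
V = k[(4.35×10⁻⁶)/(0.712) + (6.80×10⁻⁶)/(0.155)] = 4.49×10⁵ V.

4.49×10⁵ V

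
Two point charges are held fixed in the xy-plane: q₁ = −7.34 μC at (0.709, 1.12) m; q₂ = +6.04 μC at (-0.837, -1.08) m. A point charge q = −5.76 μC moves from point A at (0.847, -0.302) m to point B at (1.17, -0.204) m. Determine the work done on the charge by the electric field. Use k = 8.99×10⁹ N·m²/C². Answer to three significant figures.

-0.0308 J

The work done by the electric force is W_field = −ΔU = −q(V_B − V_A) = q(V_A − V_B).
At A: distances to the source charges are 1.43 m, 1.86 m; V_A = Σ kqᵢ/rᵢ = -1.69×10⁴ V.
At B: distances to the source charges are 1.40 m, 2.19 m; V_B = Σ kqᵢ/rᵢ = -2.23×10⁴ V.
ΔV = V_B − V_A = -5360 V.
W_field = −qΔV = −(-5.76×10⁻⁶ C)(-5360 V) = -0.0308 J.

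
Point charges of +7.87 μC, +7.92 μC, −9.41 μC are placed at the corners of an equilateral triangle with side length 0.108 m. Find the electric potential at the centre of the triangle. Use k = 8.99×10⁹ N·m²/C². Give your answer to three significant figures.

Electric potential is a scalar, so the contributions from each charge add algebraically: V = Σ kqᵢ/rᵢ.
The distance from each vertex to the centroid is a/√3 = 0.0624 m.
V = k[(7.87×10⁻⁶)/(0.0624) + (7.92×10⁻⁶)/(0.0624) + (-9.41×10⁻⁶)/(0.0624)] = 9.20×10⁵ V.

9.20×10⁵ V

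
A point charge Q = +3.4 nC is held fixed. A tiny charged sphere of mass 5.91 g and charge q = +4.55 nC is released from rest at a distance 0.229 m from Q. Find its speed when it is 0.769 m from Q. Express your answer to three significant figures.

Only the electrostatic force acts, so mechanical energy is conserved: ½mv² = U₁ − U₂ = kQq(1/r₁ − 1/r₂).
U₁ − U₂ = (8.99×10⁹ N·m²/C²)(3.40×10⁻⁹ C)(4.55×10⁻⁹ C)(1/0.229 − 1/0.769) = 4.26×10⁻⁷ J.
v = √(2·4.26×10⁻⁷/5.91×10⁻³) = 0.0120 m/s.

0.0120 m/s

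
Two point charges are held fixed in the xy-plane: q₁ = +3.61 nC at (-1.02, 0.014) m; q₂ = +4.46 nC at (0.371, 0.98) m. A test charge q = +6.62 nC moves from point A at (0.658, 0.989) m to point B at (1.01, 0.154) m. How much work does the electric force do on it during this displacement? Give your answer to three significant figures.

The work done by the electric force is W_field = −ΔU = −q(V_B − V_A) = q(V_A − V_B).
At A: distances to the source charges are 1.94 m, 0.287 m; V_A = Σ kqᵢ/rᵢ = 156 V.
At B: distances to the source charges are 2.03 m, 1.04 m; V_B = Σ kqᵢ/rᵢ = 54.3 V.
ΔV = V_B − V_A = -102 V.
W_field = −qΔV = −(6.62×10⁻⁹ C)(-102 V) = 6.75×10⁻⁷ J.

6.75×10⁻⁷ J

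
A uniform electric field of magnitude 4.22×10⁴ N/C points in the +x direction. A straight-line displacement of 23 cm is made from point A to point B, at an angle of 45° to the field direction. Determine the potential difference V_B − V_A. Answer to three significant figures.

-6860 V

Only the component of displacement along E changes the potential: ΔV = −E·d·cosθ.
ΔV = −(4.22×10⁴ V/m)(0.230 m)cos45° = -6860 V.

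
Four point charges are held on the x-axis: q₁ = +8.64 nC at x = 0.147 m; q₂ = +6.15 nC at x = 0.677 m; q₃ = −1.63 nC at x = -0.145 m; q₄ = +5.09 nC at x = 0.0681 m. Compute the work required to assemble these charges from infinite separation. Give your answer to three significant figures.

The work to assemble the configuration equals its total potential energy, U = Σ kqᵢqⱼ/rᵢⱼ over all pairs.
Pair separations: r₁₂ = 0.530 m, r₁₃ = 0.292 m, r₁₄ = 0.0789 m, r₂₃ = 0.822 m, r₂₄ = 0.609 m, r₃₄ = 0.213 m.
Summing all 6 pair terms gives U = 5.48×10⁻⁶ J.

5.48×10⁻⁶ J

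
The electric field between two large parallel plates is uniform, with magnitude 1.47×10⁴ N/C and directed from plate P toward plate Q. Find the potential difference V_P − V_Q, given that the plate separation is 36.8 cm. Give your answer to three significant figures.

In a uniform field, potential decreases in the direction of E: ΔV = −E·d for a displacement d parallel to E.
Going from Q to P is a displacement of 36.8 cm opposite to the field, so V_P − V_Q = +Ed = 5410 V.

5410 V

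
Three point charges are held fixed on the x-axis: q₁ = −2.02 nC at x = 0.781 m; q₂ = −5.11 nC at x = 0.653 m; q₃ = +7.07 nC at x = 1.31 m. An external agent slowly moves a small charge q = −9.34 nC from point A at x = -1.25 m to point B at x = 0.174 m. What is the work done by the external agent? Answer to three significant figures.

5.76×10⁻⁷ J

For quasistatic motion the external work equals the change in potential energy: W_ext = qΔV = q(V_B − V_A).
At A: distances to the source charges are 2.03 m, 1.90 m, 2.56 m; V_A = Σ kqᵢ/rᵢ = -8.25 V.
At B: distances to the source charges are 0.607 m, 0.479 m, 1.14 m; V_B = Σ kqᵢ/rᵢ = -69.9 V.
ΔV = V_B − V_A = -61.6 V.
W_ext = qΔV = (-9.34×10⁻⁹ C)(-61.6 V) = 5.76×10⁻⁷ J.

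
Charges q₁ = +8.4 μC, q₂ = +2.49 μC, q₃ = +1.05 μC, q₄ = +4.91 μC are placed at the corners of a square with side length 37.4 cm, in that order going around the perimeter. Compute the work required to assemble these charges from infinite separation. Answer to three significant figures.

2.04 J

The assembly work is the sum of pairwise potential energies, U = Σ_{i<j} kqᵢqⱼ/rᵢⱼ.
The four side pairs have separation 0.374 m and the two diagonal pairs 0.529 m.
Summing all 6 pair terms gives U = 2.04 J.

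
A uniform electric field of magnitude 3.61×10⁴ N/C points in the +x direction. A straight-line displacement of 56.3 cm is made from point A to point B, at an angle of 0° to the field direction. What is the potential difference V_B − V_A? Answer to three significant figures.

Only the component of displacement along E changes the potential: ΔV = −E·d·cosθ.
ΔV = −(3.61×10⁴ V/m)(0.563 m)cos0° = -2.03×10⁴ V.

-2.03×10⁴ V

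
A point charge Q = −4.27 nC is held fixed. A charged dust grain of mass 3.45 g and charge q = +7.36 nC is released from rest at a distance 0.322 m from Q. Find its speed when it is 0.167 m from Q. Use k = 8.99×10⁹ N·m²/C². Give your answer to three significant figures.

0.0217 m/s

Only the electrostatic force acts, so mechanical energy is conserved: ½mv² = U₁ − U₂ = kQq(1/r₁ − 1/r₂).
U₁ − U₂ = (8.99×10⁹ N·m²/C²)(-4.27×10⁻⁹ C)(7.36×10⁻⁹ C)(1/0.322 − 1/0.167) = 8.14×10⁻⁷ J.
v = √(2·8.14×10⁻⁷/3.45×10⁻³) = 0.0217 m/s.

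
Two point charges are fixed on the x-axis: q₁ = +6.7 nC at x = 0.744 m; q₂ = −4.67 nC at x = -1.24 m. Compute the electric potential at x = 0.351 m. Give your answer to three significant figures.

Electric potential is a scalar, so the contributions from each charge add algebraically: V = Σ kqᵢ/rᵢ.
Distances from the field point to each charge: r₁ = 0.393 m, r₂ = 1.59 m.
V = k[(6.70×10⁻⁹)/(0.393) + (-4.67×10⁻⁹)/(1.59)] = 127 V.

127 V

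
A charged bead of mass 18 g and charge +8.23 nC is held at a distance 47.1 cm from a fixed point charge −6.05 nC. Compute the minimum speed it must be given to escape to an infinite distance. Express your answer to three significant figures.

0.0103 m/s

To just escape, total mechanical energy must reach zero at infinity: ½mv²_min + U = 0, so ½mv²_min = −U = |kQq|/r.
|U| = |kQq|/r = (8.99×10⁹ N·m²/C²)(6.05×10⁻⁹)(8.23×10⁻⁹)/(0.471) = 9.50×10⁻⁷ J.
v_min = √(2|U|/m) = √(2·9.50×10⁻⁷/0.0180) = 0.0103 m/s.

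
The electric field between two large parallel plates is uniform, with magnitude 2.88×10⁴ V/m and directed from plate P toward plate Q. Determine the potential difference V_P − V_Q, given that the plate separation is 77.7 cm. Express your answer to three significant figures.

2.24×10⁴ V

In a uniform field, potential decreases in the direction of E: ΔV = −E·d for a displacement d parallel to E.
Going from Q to P is a displacement of 77.7 cm opposite to the field, so V_P − V_Q = +Ed = 2.24×10⁴ V.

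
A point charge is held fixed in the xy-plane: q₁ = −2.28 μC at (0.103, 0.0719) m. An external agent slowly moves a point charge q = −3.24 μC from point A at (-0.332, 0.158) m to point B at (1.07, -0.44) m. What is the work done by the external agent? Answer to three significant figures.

For quasistatic motion the external work equals the change in potential energy: W_ext = qΔV = q(V_B − V_A).
At A: distance to the source charge is 0.443 m; V_A = kq₁/r = -4.62×10⁴ V.
At B: distance to the source charge is 1.09 m; V_B = kq₁/r = -1.87×10⁴ V.
ΔV = V_B − V_A = 2.75×10⁴ V.
W_ext = qΔV = (-3.24×10⁻⁶ C)(2.75×10⁴ V) = -0.0891 J.

-0.0891 J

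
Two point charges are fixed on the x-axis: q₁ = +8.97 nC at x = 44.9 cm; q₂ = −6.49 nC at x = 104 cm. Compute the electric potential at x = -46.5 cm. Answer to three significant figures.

49.5 V

Electric potential is a scalar, so the contributions from each charge add algebraically: V = Σ kqᵢ/rᵢ.
Distances from the field point to each charge: r₁ = 0.914 m, r₂ = 1.51 m.
V = k[(8.97×10⁻⁹)/(0.914) + (-6.49×10⁻⁹)/(1.51)] = 49.5 V.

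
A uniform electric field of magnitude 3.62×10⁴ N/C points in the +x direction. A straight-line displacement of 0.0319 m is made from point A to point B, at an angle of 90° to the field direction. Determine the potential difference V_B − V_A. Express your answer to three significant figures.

0 V

Only the component of displacement along E changes the potential: ΔV = −E·d·cosθ.
ΔV = −(3.62×10⁴ V/m)(0.0319 m)cos90° = 0 V.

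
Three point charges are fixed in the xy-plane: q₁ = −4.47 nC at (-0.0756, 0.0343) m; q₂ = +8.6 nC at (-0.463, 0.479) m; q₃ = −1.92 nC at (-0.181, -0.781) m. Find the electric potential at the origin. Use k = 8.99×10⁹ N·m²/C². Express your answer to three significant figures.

-390 V

Electric potential is a scalar, so the contributions from each charge add algebraically: V = Σ kqᵢ/rᵢ.
Distances from the field point to each charge: r₁ = 0.0830 m, r₂ = 0.666 m, r₃ = 0.802 m.
V = k[(-4.47×10⁻⁹)/(0.0830) + (8.60×10⁻⁹)/(0.666) + (-1.92×10⁻⁹)/(0.802)] = -390 V.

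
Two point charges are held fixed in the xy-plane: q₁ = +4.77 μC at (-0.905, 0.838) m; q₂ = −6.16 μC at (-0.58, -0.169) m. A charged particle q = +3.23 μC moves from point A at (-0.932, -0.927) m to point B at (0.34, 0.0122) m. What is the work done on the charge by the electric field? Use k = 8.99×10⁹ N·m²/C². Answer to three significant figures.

The work done by the electric force is W_field = −ΔU = −q(V_B − V_A) = q(V_A − V_B).
At A: distances to the source charges are 1.77 m, 0.836 m; V_A = Σ kqᵢ/rᵢ = -4.20×10⁴ V.
At B: distances to the source charges are 1.49 m, 0.938 m; V_B = Σ kqᵢ/rᵢ = -3.04×10⁴ V.
ΔV = V_B − V_A = 1.16×10⁴ V.
W_field = −qΔV = −(3.23×10⁻⁶ C)(1.16×10⁴ V) = -0.0375 J.

-0.0375 J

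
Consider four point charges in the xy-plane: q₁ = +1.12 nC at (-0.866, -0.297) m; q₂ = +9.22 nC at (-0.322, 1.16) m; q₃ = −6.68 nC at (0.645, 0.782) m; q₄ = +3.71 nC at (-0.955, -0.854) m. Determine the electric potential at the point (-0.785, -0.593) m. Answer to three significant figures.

The total potential is the scalar sum of each charge's contribution, V = Σ kqᵢ/rᵢ.
Distances from the field point to each charge: r₁ = 0.307 m, r₂ = 1.81 m, r₃ = 1.98 m, r₄ = 0.311 m.
V = k[(1.12×10⁻⁹)/(0.307) + (9.22×10⁻⁹)/(1.81) + (-6.68×10⁻⁹)/(1.98) + (3.71×10⁻⁹)/(0.311)] = 155 V.

155 V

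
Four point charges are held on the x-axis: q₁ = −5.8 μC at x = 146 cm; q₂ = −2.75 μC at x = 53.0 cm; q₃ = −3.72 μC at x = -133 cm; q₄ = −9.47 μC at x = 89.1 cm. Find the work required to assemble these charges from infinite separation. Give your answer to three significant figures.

The assembly work is the sum of pairwise potential energies, U = Σ_{i<j} kqᵢqⱼ/rᵢⱼ.
Pair separations: r₁₂ = 0.930 m, r₁₃ = 2.79 m, r₁₄ = 0.569 m, r₂₃ = 1.86 m, r₂₄ = 0.361 m, r₃₄ = 2.22 m.
Summing all 6 pair terms gives U = 1.93 J.

1.93 J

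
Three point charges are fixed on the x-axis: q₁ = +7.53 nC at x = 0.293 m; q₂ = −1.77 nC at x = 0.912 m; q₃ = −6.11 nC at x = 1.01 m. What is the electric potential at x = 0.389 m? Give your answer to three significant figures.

The total potential is the scalar sum of each charge's contribution, V = Σ kqᵢ/rᵢ.
Distances from the field point to each charge: r₁ = 0.0960 m, r₂ = 0.523 m, r₃ = 0.621 m.
V = k[(7.53×10⁻⁹)/(0.0960) + (-1.77×10⁻⁹)/(0.523) + (-6.11×10⁻⁹)/(0.621)] = 586 V.

586 V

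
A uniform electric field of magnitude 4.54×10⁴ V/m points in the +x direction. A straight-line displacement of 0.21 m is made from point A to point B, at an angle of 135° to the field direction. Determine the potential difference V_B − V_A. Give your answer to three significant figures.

6740 V

Only the component of displacement along E changes the potential: ΔV = −E·d·cosθ.
ΔV = −(4.54×10⁴ V/m)(0.210 m)cos135° = 6740 V.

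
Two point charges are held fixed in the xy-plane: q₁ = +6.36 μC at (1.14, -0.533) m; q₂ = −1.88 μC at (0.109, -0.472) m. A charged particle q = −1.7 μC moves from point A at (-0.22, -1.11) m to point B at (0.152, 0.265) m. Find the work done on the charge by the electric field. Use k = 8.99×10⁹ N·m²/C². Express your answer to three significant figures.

The work done by the electric force is W_field = −ΔU = −q(V_B − V_A) = q(V_A − V_B).
At A: distances to the source charges are 1.48 m, 0.718 m; V_A = Σ kqᵢ/rᵢ = 1.52×10⁴ V.
At B: distances to the source charges are 1.27 m, 0.738 m; V_B = Σ kqᵢ/rᵢ = 2.21×10⁴ V.
ΔV = V_B − V_A = 6970 V.
W_field = −qΔV = −(-1.70×10⁻⁶ C)(6970 V) = 0.0118 J.

0.0118 J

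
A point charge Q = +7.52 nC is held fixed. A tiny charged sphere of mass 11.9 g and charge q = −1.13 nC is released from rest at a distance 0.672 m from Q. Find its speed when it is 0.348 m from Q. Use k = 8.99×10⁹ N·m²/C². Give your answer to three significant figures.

Only the electrostatic force acts, so mechanical energy is conserved: ½mv² = U₁ − U₂ = kQq(1/r₁ − 1/r₂).
U₁ − U₂ = (8.99×10⁹ N·m²/C²)(7.52×10⁻⁹ C)(-1.13×10⁻⁹ C)(1/0.672 − 1/0.348) = 1.06×10⁻⁷ J.
v = √(2·1.06×10⁻⁷/0.0119) = 4.22×10⁻³ m/s.

4.22×10⁻³ m/s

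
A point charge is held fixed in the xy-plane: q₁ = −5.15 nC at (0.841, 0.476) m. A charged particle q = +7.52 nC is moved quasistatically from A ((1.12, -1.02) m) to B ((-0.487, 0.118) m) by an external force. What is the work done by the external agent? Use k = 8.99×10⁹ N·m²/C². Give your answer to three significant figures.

-2.43×10⁻⁸ J

For quasistatic motion the external work equals the change in potential energy: W_ext = qΔV = q(V_B − V_A).
At A: distance to the source charge is 1.52 m; V_A = kq₁/r = -30.4 V.
At B: distance to the source charge is 1.38 m; V_B = kq₁/r = -33.7 V.
ΔV = V_B − V_A = -3.24 V.
W_ext = qΔV = (7.52×10⁻⁹ C)(-3.24 V) = -2.43×10⁻⁸ J.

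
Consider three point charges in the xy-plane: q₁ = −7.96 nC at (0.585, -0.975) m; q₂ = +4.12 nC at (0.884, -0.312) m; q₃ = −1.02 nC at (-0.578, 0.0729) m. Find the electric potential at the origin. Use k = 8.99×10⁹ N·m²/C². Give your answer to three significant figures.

-39.2 V

The total potential is the scalar sum of each charge's contribution, V = Σ kqᵢ/rᵢ.
Distances from the field point to each charge: r₁ = 1.14 m, r₂ = 0.937 m, r₃ = 0.583 m.
V = k[(-7.96×10⁻⁹)/(1.14) + (4.12×10⁻⁹)/(0.937) + (-1.02×10⁻⁹)/(0.583)] = -39.2 V.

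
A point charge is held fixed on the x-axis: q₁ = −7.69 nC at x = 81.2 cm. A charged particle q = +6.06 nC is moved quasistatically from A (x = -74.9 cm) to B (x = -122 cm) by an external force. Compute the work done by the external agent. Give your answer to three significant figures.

6.22×10⁻⁸ J

For quasistatic motion the external work equals the change in potential energy: W_ext = qΔV = q(V_B − V_A).
At A: distance to the source charge is 1.56 m; V_A = kq₁/r = -44.3 V.
At B: distance to the source charge is 2.03 m; V_B = kq₁/r = -34.0 V.
ΔV = V_B − V_A = 10.3 V.
W_ext = qΔV = (6.06×10⁻⁹ C)(10.3 V) = 6.22×10⁻⁸ J.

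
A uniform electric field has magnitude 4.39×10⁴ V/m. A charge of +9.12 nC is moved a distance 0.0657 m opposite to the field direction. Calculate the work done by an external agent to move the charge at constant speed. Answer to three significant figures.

2.63×10⁻⁵ J

The potential change for a displacement 0.0657 m opposite to the field direction is ΔV = +Ed = 2880 V.
W_ext = qΔV = 2.63×10⁻⁵ J.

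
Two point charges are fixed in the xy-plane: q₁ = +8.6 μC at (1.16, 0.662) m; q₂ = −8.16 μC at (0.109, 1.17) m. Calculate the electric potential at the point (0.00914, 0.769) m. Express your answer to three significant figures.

The total potential is the scalar sum of each charge's contribution, V = Σ kqᵢ/rᵢ.
Distances from the field point to each charge: r₁ = 1.16 m, r₂ = 0.413 m.
V = k[(8.60×10⁻⁶)/(1.16) + (-8.16×10⁻⁶)/(0.413)] = -1.11×10⁵ V.

-1.11×10⁵ V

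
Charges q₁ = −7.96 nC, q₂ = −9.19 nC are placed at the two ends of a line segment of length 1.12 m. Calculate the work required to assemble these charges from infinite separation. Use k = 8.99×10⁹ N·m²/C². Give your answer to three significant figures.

5.87×10⁻⁷ J

The work to assemble the configuration equals its total potential energy, U = Σ kqᵢqⱼ/rᵢⱼ over all pairs.
The separation is r = 1.12 m.
U = (5.87×10⁻⁷) = 5.87×10⁻⁷ J.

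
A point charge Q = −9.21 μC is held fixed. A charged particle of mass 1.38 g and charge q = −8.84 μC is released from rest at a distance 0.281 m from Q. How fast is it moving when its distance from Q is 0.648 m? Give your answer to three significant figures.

Only the electrostatic force acts, so mechanical energy is conserved: ½mv² = U₁ − U₂ = kQq(1/r₁ − 1/r₂).
U₁ − U₂ = (8.99×10⁹ N·m²/C²)(-9.21×10⁻⁶ C)(-8.84×10⁻⁶ C)(1/0.281 − 1/0.648) = 1.48 J.
v = √(2·1.48/1.38×10⁻³) = 46.2 m/s.

46.2 m/s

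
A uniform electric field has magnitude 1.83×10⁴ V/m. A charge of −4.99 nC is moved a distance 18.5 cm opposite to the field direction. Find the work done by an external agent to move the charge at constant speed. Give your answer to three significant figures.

-1.69×10⁻⁵ J

The potential change for a displacement 18.5 cm opposite to the field direction is ΔV = +Ed = 3390 V.
W_ext = qΔV = -1.69×10⁻⁵ J.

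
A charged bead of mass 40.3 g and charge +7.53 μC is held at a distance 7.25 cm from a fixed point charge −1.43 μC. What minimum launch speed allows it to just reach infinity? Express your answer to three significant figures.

To just escape, total mechanical energy must reach zero at infinity: ½mv²_min + U = 0, so ½mv²_min = −U = |kQq|/r.
|U| = |kQq|/r = (8.99×10⁹ N·m²/C²)(1.43×10⁻⁶)(7.53×10⁻⁶)/(0.0725) = 1.34 J.
v_min = √(2|U|/m) = √(2·1.34/0.0403) = 8.14 m/s.

8.14 m/s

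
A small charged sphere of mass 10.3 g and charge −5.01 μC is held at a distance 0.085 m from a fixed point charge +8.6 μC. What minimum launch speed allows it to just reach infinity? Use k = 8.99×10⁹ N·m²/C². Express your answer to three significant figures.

To just escape, total mechanical energy must reach zero at infinity: ½mv²_min + U = 0, so ½mv²_min = −U = |kQq|/r.
|U| = |kQq|/r = (8.99×10⁹ N·m²/C²)(8.60×10⁻⁶)(5.01×10⁻⁶)/(0.0850) = 4.56 J.
v_min = √(2|U|/m) = √(2·4.56/0.0103) = 29.7 m/s.

29.7 m/s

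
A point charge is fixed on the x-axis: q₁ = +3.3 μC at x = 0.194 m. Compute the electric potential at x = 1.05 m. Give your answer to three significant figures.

3.47×10⁴ V

The total potential is the scalar sum of each charge's contribution, V = Σ kqᵢ/rᵢ.
V = k[(3.30×10⁻⁶)/(0.856)] = 3.47×10⁴ V.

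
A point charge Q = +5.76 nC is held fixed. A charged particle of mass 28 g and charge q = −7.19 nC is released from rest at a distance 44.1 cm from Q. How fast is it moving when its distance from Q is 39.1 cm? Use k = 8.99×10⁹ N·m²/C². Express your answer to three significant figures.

Only the electrostatic force acts, so mechanical energy is conserved: ½mv² = U₁ − U₂ = kQq(1/r₁ − 1/r₂).
U₁ − U₂ = (8.99×10⁹ N·m²/C²)(5.76×10⁻⁹ C)(-7.19×10⁻⁹ C)(1/0.441 − 1/0.391) = 1.08×10⁻⁷ J.
v = √(2·1.08×10⁻⁷/0.0280) = 2.78×10⁻³ m/s.

2.78×10⁻³ m/s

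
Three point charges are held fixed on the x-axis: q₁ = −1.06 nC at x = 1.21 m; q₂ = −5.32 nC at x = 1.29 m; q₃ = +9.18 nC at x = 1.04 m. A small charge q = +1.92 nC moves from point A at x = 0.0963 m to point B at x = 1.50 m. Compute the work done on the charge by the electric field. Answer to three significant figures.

2.30×10⁻⁷ J

The work done by the electric force is W_field = −ΔU = −q(V_B − V_A) = q(V_A − V_B).
At A: distances to the source charges are 1.11 m, 1.19 m, 0.944 m; V_A = Σ kqᵢ/rᵢ = 38.8 V.
At B: distances to the source charges are 0.290 m, 0.210 m, 0.460 m; V_B = Σ kqᵢ/rᵢ = -81.2 V.
ΔV = V_B − V_A = -120 V.
W_field = −qΔV = −(1.92×10⁻⁹ C)(-120 V) = 2.30×10⁻⁷ J.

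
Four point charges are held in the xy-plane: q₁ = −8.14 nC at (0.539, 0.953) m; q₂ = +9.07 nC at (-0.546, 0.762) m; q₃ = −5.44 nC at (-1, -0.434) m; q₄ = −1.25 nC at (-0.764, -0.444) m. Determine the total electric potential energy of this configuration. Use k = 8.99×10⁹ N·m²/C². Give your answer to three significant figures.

The assembly work is the sum of pairwise potential energies, U = Σ_{i<j} kqᵢqⱼ/rᵢⱼ.
Pair separations: r₁₂ = 1.10 m, r₁₃ = 2.07 m, r₁₄ = 1.91 m, r₂₃ = 1.28 m, r₂₄ = 1.23 m, r₃₄ = 0.236 m.
Summing all 6 pair terms gives U = -5.34×10⁻⁷ J.

-5.34×10⁻⁷ J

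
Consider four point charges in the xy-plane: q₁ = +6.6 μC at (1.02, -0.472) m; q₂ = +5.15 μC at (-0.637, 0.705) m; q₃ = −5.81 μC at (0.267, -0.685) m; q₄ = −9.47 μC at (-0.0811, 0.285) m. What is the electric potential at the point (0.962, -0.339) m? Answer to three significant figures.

The total potential is the scalar sum of each charge's contribution, V = Σ kqᵢ/rᵢ.
Distances from the field point to each charge: r₁ = 0.145 m, r₂ = 1.91 m, r₃ = 0.776 m, r₄ = 1.22 m.
V = k[(6.60×10⁻⁶)/(0.145) + (5.15×10⁻⁶)/(1.91) + (-5.81×10⁻⁶)/(0.776) + (-9.47×10⁻⁶)/(1.22)] = 2.96×10⁵ V.

2.96×10⁵ V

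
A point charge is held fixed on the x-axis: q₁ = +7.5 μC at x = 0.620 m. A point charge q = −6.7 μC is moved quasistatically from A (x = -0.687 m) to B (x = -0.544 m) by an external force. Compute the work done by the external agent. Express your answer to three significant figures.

For quasistatic motion the external work equals the change in potential energy: W_ext = qΔV = q(V_B − V_A).
At A: distance to the source charge is 1.31 m; V_A = kq₁/r = 5.16×10⁴ V.
At B: distance to the source charge is 1.16 m; V_B = kq₁/r = 5.79×10⁴ V.
ΔV = V_B − V_A = 6340 V.
W_ext = qΔV = (-6.70×10⁻⁶ C)(6340 V) = -0.0425 J.

-0.0425 J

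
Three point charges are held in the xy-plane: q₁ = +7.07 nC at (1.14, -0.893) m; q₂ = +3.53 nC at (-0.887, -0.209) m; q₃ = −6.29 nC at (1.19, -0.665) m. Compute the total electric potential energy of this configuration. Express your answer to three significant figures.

The assembly work is the sum of pairwise potential energies, U = Σ_{i<j} kqᵢqⱼ/rᵢⱼ.
Pair separations: r₁₂ = 2.14 m, r₁₃ = 0.233 m, r₂₃ = 2.13 m.
U = (1.05×10⁻⁷) + (-1.71×10⁻⁶) + (-9.39×10⁻⁸) = -1.70×10⁻⁶ J.

-1.70×10⁻⁶ J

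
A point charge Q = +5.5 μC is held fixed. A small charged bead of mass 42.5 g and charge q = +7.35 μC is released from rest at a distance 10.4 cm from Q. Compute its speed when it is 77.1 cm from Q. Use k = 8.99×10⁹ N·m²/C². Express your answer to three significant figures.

11.9 m/s

Only the electrostatic force acts, so mechanical energy is conserved: ½mv² = U₁ − U₂ = kQq(1/r₁ − 1/r₂).
U₁ − U₂ = (8.99×10⁹ N·m²/C²)(5.50×10⁻⁶ C)(7.35×10⁻⁶ C)(1/0.104 − 1/0.771) = 3.02 J.
v = √(2·3.02/0.0425) = 11.9 m/s.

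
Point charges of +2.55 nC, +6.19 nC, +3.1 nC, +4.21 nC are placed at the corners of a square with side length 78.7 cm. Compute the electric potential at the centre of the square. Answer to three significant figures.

The total potential is the scalar sum of each charge's contribution, V = Σ kqᵢ/rᵢ.
The distance from each corner to the centre is a√2/2 = 0.556 m.
V = k[(2.55×10⁻⁹)/(0.556) + (6.19×10⁻⁹)/(0.556) + (3.10×10⁻⁹)/(0.556) + (4.21×10⁻⁹)/(0.556)] = 259 V.

259 V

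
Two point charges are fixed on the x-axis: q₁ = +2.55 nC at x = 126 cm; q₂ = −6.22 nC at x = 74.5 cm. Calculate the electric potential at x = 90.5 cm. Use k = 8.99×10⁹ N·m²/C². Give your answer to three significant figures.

-285 V

Electric potential is a scalar, so the contributions from each charge add algebraically: V = Σ kqᵢ/rᵢ.
Distances from the field point to each charge: r₁ = 0.355 m, r₂ = 0.160 m.
V = k[(2.55×10⁻⁹)/(0.355) + (-6.22×10⁻⁹)/(0.160)] = -285 V.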